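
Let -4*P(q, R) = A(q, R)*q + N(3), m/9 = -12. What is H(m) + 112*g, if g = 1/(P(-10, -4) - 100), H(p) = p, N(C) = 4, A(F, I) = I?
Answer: -12100/111 ≈ -109.01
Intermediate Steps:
m = -108 (m = 9*(-12) = -108)
P(q, R) = -1 - R*q/4 (P(q, R) = -(R*q + 4)/4 = -(4 + R*q)/4 = -1 - R*q/4)
g = -1/111 (g = 1/((-1 - ¼*(-4)*(-10)) - 100) = 1/((-1 - 10) - 100) = 1/(-11 - 100) = 1/(-111) = -1/111 ≈ -0.0090090)
H(m) + 112*g = -108 + 112*(-1/111) = -108 - 112/111 = -12100/111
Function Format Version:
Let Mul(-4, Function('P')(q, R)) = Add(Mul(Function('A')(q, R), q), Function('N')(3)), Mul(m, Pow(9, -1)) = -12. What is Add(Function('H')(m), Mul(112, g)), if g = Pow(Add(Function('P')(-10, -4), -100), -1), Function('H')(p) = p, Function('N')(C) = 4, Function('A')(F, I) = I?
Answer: Rational(-12100, 111) ≈ -109.01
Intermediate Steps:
m = -108 (m = Mul(9, -12) = -108)
Function('P')(q, R) = Add(-1, Mul(Rational(-1, 4), R, q)) (Function('P')(q, R) = Mul(Rational(-1, 4), Add(Mul(R, q), 4)) = Mul(Rational(-1, 4), Add(4, Mul(R, q))) = Add(-1, Mul(Rational(-1, 4), R, q)))
g = Rational(-1, 111) (g = Pow(Add(Add(-1, Mul(Rational(-1, 4), -4, -10)), -100), -1) = Pow(Add(Add(-1, -10), -100), -1) = Pow(Add(-11, -100), -1) = Pow(-111, -1) = Rational(-1, 111) ≈ -0.0090090)
Add(Function('H')(m), Mul(112, g)) = Add(-108, Mul(112, Rational(-1, 111))) = Add(-108, Rational(-112, 111)) = Rational(-12100, 111)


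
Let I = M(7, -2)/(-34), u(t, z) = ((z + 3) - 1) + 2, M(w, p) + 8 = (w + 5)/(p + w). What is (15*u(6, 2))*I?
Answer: 252/17 ≈ 14.824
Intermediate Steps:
M(w, p) = -8 + (5 + w)/(p + w) (M(w, p) = -8 + (w + 5)/(p + w) = -8 + (5 + w)/(p + w))
u(t, z) = 4 + z (u(t, z) = ((3 + z) - 1) + 2 = (2 + z) + 2 = 4 + z)
I = 14/85 (I = ((5 - 8*(-2) - 7*7)/(-2 + 7))/(-34) = ((5 + 16 - 49)/5)*(-1/34) = ((⅕)*(-28))*(-1/34) = -28/5*(-1/34) = 14/85 ≈ 0.16471)
(15*u(6, 2))*I = (15*(4 + 2))*(14/85) = (15*6)*(14/85) = 90*(14/85) = 252/17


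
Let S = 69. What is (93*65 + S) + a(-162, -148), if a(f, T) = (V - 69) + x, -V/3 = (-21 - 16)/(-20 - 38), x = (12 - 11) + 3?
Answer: 350731/58 ≈ 6047.1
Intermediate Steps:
x = 4 (x = 1 + 3 = 4)
V = -111/58 (V = -3*(-21 - 16)/(-20 - 38) = -(-111)/(-58) = -(-111)*(-1)/58 = -3*37/58 = -111/58 ≈ -1.9138)
a(f, T) = -3881/58 (a(f, T) = (-111/58 - 69) + 4 = -4113/58 + 4 = -3881/58)
(93*65 + S) + a(-162, -148) = (93*65 + 69) - 3881/58 = (6045 + 69) - 3881/58 = 6114 - 3881/58 = 350731/58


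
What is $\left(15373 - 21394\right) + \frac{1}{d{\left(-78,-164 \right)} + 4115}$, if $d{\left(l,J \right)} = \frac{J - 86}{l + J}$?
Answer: $- \frac{2998698719}{498040} \approx -6021.0$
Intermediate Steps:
$d{\left(l,J \right)} = \frac{-86 + J}{J + l}$
$\left(15373 - 21394\right) + \frac{1}{d{\left(-78,-164 \right)} + 4115} = \left(15373 - 21394\right) + \frac{1}{\frac{-86 - 164}{-164 - 78} + 4115} = -6021 + \frac{1}{\frac{1}{-242} \left(-250\right) + 4115} = -6021 + \frac{1}{\left(- \frac{1}{242}\right) \left(-250\right) + 4115} = -6021 + \frac{1}{\frac{125}{121} + 4115} = -6021 + \frac{1}{\frac{498040}{121}} = -6021 + \frac{121}{498040} = - \frac{2998698719}{498040}$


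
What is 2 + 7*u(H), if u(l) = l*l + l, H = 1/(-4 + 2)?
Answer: ¼ ≈ 0.25000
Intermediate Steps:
H = -½ (H = 1/(-2) = -½ ≈ -0.50000)
u(l) = l + l² (u(l) = l² + l = l + l²)
2 + 7*u(H) = 2 + 7*(-(1 - ½)/2) = 2 + 7*(-½*½) = 2 + 7*(-¼) = 2 - 7/4 = ¼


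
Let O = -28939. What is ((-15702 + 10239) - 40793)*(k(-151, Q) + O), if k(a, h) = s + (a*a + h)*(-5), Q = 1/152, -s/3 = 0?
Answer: 125628364526/19 ≈ 6.6120e+9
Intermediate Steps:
s = 0 (s = -3*0 = 0)
Q = 1/152 ≈ 0.0065789
k(a, h) = -5*h - 5*a² (k(a, h) = 0 + (a*a + h)*(-5) = 0 + (a² + h)*(-5) = 0 + (h + a²)*(-5) = 0 + (-5*h - 5*a²) = -5*h - 5*a²)
((-15702 + 10239) - 40793)*(k(-151, Q) + O) = ((-15702 + 10239) - 40793)*((-5*1/152 - 5*(-151)²) - 28939) = (-5463 - 40793)*((-5/152 - 5*22801) - 28939) = -46256*((-5/152 - 114005) - 28939) = -46256*(-17328765/152 - 28939) = -46256*(-21727493/152) = 125628364526/19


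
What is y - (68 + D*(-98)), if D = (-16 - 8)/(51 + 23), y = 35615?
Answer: 1314063/37 ≈ 35515.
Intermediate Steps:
D = -12/37 (D = -24/74 = -24*1/74 = -12/37 ≈ -0.32432)
y - (68 + D*(-98)) = 35615 - (68 - 12/37*(-98)) = 35615 - (68 + 1176/37) = 35615 - 1*3692/37 = 35615 - 3692/37 = 1314063/37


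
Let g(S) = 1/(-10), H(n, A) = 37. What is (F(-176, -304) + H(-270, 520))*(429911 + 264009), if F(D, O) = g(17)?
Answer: 25605648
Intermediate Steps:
g(S) = -⅒
F(D, O) = -⅒
(F(-176, -304) + H(-270, 520))*(429911 + 264009) = (-⅒ + 37)*(429911 + 264009) = (369/10)*693920 = 25605648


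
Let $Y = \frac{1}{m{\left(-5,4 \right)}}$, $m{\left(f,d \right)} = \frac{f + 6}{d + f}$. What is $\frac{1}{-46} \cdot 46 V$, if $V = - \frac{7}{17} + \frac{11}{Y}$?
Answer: $\frac{194}{17} \approx 11.412$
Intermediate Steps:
$m{\left(f,d \right)} = \frac{6 + f}{d + f}$
$Y = -1$ ($Y = \frac{1}{\frac{1}{4 - 5} \left(6 - 5\right)} = \frac{1}{\frac{1}{-1} \cdot 1} = \frac{1}{\left(-1\right) 1} = \frac{1}{-1} = -1$)
$V = - \frac{194}{17}$ ($V = - \frac{7}{17} + \frac{11}{-1} = \left(-7\right) \frac{1}{17} + 11 \left(-1\right) = - \frac{7}{17} - 11 = - \frac{194}{17} \approx -11.412$)
$\frac{1}{-46} \cdot 46 V = \frac{1}{-46} \cdot 46 \left(- \frac{194}{17}\right) = \left(- \frac{1}{46}\right) 46 \left(- \frac{194}{17}\right) = \left(-1\right) \left(- \frac{194}{17}\right) = \frac{194}{17}$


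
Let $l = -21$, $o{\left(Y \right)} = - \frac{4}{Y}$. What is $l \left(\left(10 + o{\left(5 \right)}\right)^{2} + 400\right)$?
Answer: $- \frac{254436}{25} \approx -10177.0$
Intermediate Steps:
$l \left(\left(10 + o{\left(5 \right)}\right)^{2} + 400\right) = - 21 \left(\left(10 - \frac{4}{5}\right)^{2} + 400\right) = - 21 \left(\left(\frac{46}{5}\right)^{2} + 400\right) = - 21 \left(\frac{2116}{25} + 400\right) = \left(-21\right) \frac{12116}{25} = - \frac{254436}{25}$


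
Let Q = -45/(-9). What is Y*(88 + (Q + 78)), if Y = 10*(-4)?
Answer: -6840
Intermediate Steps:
Q = 5 (Q = -45*(-⅑) = 5)
Y = -40
Y*(88 + (Q + 78)) = -40*(88 + (5 + 78)) = -40*(88 + 83) = -40*171 = -6840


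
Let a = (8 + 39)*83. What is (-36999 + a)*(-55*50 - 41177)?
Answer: 1453895846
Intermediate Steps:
a = 3901 (a = 47*83 = 3901)
(-36999 + a)*(-55*50 - 41177) = (-36999 + 3901)*(-55*50 - 41177) = -33098*(-2750 - 41177) = -33098*(-43927) = 1453895846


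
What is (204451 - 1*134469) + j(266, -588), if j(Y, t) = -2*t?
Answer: 71158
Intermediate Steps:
(204451 - 1*134469) + j(266, -588) = (204451 - 1*134469) - 2*(-588) = (204451 - 134469) + 1176 = 69982 + 1176 = 71158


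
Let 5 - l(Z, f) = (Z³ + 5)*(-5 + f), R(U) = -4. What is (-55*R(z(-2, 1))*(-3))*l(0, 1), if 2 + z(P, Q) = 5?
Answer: -16500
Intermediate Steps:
z(P, Q) = 3 (z(P, Q) = -2 + 5 = 3)
l(Z, f) = 5 - (-5 + f)*(5 + Z³) (l(Z, f) = 5 - (Z³ + 5)*(-5 + f) = 5 - (5 + Z³)*(-5 + f) = 5 - (-5 + f)*(5 + Z³))
(-55*R(z(-2, 1))*(-3))*l(0, 1) = (-(-220)*(-3))*(30 - 5*1 + 5*0³ - 1*1*0³) = (-55*12)*(30 - 5 + 5*0 - 1*1*0) = -660*(30 - 5 + 0 + 0) = -660*25 = -16500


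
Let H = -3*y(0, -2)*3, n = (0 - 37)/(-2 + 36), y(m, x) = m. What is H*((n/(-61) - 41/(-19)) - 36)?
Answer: 0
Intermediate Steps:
n = -37/34 ≈ -1.0882
H = 0 (H = -3*0*3 = 0*3 = 0)
H*((n/(-61) - 41/(-19)) - 36) = 0*((-37/34/(-61) - 41/(-19)) - 36) = 0*((-37/34*(-1/61) - 41*(-1/19)) - 36) = 0*((37/2074 + 41/19) - 36) = 0*(85737/39406 - 36) = 0*(-1332879/39406) = 0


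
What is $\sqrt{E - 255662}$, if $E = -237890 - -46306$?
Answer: $3 i \sqrt{49694} \approx 668.76 i$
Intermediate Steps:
$E = -191584$ ($E = -237890 + 46306 = -191584$)
$\sqrt{E - 255662} = \sqrt{-191584 - 255662} = \sqrt{-447246} = 3 i \sqrt{49694}$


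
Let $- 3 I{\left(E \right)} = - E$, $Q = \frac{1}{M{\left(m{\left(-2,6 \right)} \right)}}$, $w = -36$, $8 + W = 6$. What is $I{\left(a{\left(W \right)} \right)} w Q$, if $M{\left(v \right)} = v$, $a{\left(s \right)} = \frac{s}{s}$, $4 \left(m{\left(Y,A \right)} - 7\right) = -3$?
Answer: $- \frac{48}{25} \approx -1.92$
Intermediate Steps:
$W = -2$ ($W = -8 + 6 = -2$)
$m{\left(Y,A \right)} = \frac{25}{4}$ ($m{\left(Y,A \right)} = 7 + \frac{1}{4} \left(-3\right) = 7 - \frac{3}{4} = \frac{25}{4}$)
$a{\left(s \right)} = 1$
$Q = \frac{4}{25}$ ($Q = \frac{1}{\frac{25}{4}} = \frac{4}{25} \approx 0.16$)
$I{\left(E \right)} = \frac{E}{3}$ ($I{\left(E \right)} = - \frac{\left(-1\right) E}{3} = \frac{E}{3}$)
$I{\left(a{\left(W \right)} \right)} w Q = \frac{1}{3} \cdot 1 \left(-36\right) \frac{4}{25} = \frac{1}{3} \left(-36\right) \frac{4}{25} = \left(-12\right) \frac{4}{25} = - \frac{48}{25}$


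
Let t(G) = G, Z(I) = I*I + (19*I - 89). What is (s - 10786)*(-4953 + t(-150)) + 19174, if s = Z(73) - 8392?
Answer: 64066927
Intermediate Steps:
Z(I) = -89 + I**2 + 19*I (Z(I) = I**2 + (-89 + 19*I) = -89 + I**2 + 19*I)
s = -1765 (s = (-89 + 73**2 + 19*73) - 8392 = (-89 + 5329 + 1387) - 8392 = 6627 - 8392 = -1765)
(s - 10786)*(-4953 + t(-150)) + 19174 = (-1765 - 10786)*(-4953 - 150) + 19174 = -12551*(-5103) + 19174 = 64047753 + 19174 = 64066927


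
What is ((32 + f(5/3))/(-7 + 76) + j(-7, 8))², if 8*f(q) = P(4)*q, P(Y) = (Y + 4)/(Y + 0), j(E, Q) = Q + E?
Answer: 1481089/685584 ≈ 2.1603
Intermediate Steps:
j(E, Q) = E + Q
P(Y) = (4 + Y)/Y
f(q) = q/4 (f(q) = (((4 + 4)/4)*q)/8 = (((¼)*8)*q)/8 = (2*q)/8 = q/4)
((32 + f(5/3))/(-7 + 76) + j(-7, 8))² = ((32 + (5/3)/4)/(-7 + 76) + (-7 + 8))² = ((32 + (5*(⅓))/4)/69 + 1)² = ((32 + (¼)*(5/3))*(1/69) + 1)² = ((32 + 5/12)*(1/69) + 1)² = ((389/12)*(1/69) + 1)² = (389/828 + 1)² = (1217/828)² = 1481089/685584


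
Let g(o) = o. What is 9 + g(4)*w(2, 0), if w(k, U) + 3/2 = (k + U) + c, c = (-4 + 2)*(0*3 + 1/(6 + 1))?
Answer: 69/7 ≈ 9.8571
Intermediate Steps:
c = -2/7 (c = -2*(0 + 1/7) = -2*(0 + ⅐) = -2*⅐ = -2/7 ≈ -0.28571)
w(k, U) = -25/14 + U + k (w(k, U) = -3/2 + ((k + U) - 2/7) = -3/2 + ((U + k) - 2/7) = -3/2 + (-2/7 + U + k) = -25/14 + U + k)
9 + g(4)*w(2, 0) = 9 + 4*(-25/14 + 0 + 2) = 9 + 4*(3/14) = 9 + 6/7 = 69/7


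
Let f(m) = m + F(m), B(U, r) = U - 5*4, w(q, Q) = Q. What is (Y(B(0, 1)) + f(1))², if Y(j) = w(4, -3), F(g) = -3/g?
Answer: 25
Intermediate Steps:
B(U, r) = -20 + U (B(U, r) = U - 20 = -20 + U)
Y(j) = -3
f(m) = m - 3/m
(Y(B(0, 1)) + f(1))² = (-3 + (1 - 3/1))² = (-3 + (1 - 3*1))² = (-3 + (1 - 3))² = (-3 - 2)² = (-5)² = 25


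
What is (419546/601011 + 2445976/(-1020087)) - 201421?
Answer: -13720992815696459/68120389773 ≈ -2.0142e+5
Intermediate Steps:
(419546/601011 + 2445976/(-1020087)) - 201421 = (419546*(1/601011) + 2445976*(-1/1020087)) - 201421 = (419546/601011 - 2445976/1020087) - 201421 = -115787229026/68120389773 - 201421 = -13720992815696459/68120389773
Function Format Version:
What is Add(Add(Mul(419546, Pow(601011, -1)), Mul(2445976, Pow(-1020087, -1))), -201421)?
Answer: Rational(-13720992815696459, 68120389773) ≈ -2.0142e+5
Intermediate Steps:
Add(Add(Mul(419546, Pow(601011, -1)), Mul(2445976, Pow(-1020087, -1))), -201421) = Add(Add(Mul(419546, Rational(1, 601011)), Mul(2445976, Rational(-1, 1020087))), -201421) = Add(Add(Rational(419546, 601011), Rational(-2445976, 1020087)), -201421) = Add(Rational(-115787229026, 68120389773), -201421) = Rational(-13720992815696459, 68120389773)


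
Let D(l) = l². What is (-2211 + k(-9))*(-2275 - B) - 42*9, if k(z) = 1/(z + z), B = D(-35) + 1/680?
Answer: 94717033079/12240 ≈ 7.7383e+6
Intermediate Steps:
B = 833001/680 (B = (-35)² + 1/680 = 1225 + 1/680 = 833001/680 ≈ 1225.0)
k(z) = 1/(2*z)
(-2211 + k(-9))*(-2275 - B) - 42*9 = (-2211 + (½)/(-9))*(-2275 - 1*833001/680) - 42*9 = (-2211 + (½)*(-⅑))*(-2275 - 833001/680) - 1*378 = (-2211 - 1/18)*(-2380001/680) - 378 = -39799/18*(-2380001/680) - 378 = 94721659799/12240 - 378 = 94717033079/12240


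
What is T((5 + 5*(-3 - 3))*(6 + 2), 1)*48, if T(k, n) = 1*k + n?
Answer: -9552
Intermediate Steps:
T(k, n) = k + n
T((5 + 5*(-3 - 3))*(6 + 2), 1)*48 = ((5 + 5*(-3 - 3))*(6 + 2) + 1)*48 = ((5 + 5*(-6))*8 + 1)*48 = ((5 - 30)*8 + 1)*48 = (-25*8 + 1)*48 = (-200 + 1)*48 = -199*48 = -9552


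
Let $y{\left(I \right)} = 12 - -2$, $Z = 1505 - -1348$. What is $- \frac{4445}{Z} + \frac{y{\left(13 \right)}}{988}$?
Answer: $- \frac{2175859}{1409382} \approx -1.5438$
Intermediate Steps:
$Z = 2853$ ($Z = 1505 + 1348 = 2853$)
$y{\left(I \right)} = 14$ ($y{\left(I \right)} = 12 + 2 = 14$)
$- \frac{4445}{Z} + \frac{y{\left(13 \right)}}{988} = - \frac{4445}{2853} + \frac{14}{988} = \left(-4445\right) \frac{1}{2853} + 14 \cdot \frac{1}{988} = - \frac{4445}{2853} + \frac{7}{494} = - \frac{2175859}{1409382}$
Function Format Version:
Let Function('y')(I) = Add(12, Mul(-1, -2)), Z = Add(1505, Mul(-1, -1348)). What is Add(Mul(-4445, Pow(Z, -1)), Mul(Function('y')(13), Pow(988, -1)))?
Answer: Rational(-2175859, 1409382) ≈ -1.5438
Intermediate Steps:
Z = 2853 (Z = Add(1505, 1348) = 2853)
Function('y')(I) = 14 (Function('y')(I) = Add(12, 2) = 14)
Add(Mul(-4445, Pow(Z, -1)), Mul(Function('y')(13), Pow(988, -1))) = Add(Mul(-4445, Pow(2853, -1)), Mul(14, Pow(988, -1))) = Add(Mul(-4445, Rational(1, 2853)), Mul(14, Rational(1, 988))) = Add(Rational(-4445, 2853), Rational(7, 494)) = Rational(-2175859, 1409382)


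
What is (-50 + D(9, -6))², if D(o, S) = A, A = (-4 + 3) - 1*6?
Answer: 3249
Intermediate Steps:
A = -7 (A = -1 - 6 = -7)
D(o, S) = -7
(-50 + D(9, -6))² = (-50 - 7)² = (-57)² = 3249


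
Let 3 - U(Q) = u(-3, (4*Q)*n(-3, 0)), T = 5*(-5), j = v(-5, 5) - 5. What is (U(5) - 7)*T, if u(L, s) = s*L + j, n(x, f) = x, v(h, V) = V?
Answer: 4600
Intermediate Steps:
j = 0 (j = 5 - 5 = 0)
T = -25
u(L, s) = L*s (u(L, s) = s*L + 0 = L*s + 0 = L*s)
U(Q) = 3 - 36*Q (U(Q) = 3 - (-3)*(4*Q)*(-3) = 3 - (-3)*(-12*Q) = 3 - 36*Q)
(U(5) - 7)*T = ((3 - 36*5) - 7)*(-25) = ((3 - 180) - 7)*(-25) = (-177 - 7)*(-25) = -184*(-25) = 4600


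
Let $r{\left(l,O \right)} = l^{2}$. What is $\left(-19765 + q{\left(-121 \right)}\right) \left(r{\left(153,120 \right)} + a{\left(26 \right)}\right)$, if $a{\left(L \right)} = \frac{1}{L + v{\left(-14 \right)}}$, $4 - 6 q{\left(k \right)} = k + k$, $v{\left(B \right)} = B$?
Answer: $- \frac{1385162279}{3} \approx -4.6172 \cdot 10^{8}$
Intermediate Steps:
$q{\left(k \right)} = \frac{2}{3} - \frac{k}{3}$ ($q{\left(k \right)} = \frac{2}{3} - \frac{k + k}{6} = \frac{2}{3} - \frac{2 k}{6} = \frac{2}{3} - \frac{k}{3}$)
$a{\left(L \right)} = \frac{1}{-14 + L}$ ($a{\left(L \right)} = \frac{1}{L - 14} = \frac{1}{-14 + L}$)
$\left(-19765 + q{\left(-121 \right)}\right) \left(r{\left(153,120 \right)} + a{\left(26 \right)}\right) = \left(-19765 + \left(\frac{2}{3} - - \frac{121}{3}\right)\right) \left(153^{2} + \frac{1}{-14 + 26}\right) = \left(-19765 + \left(\frac{2}{3} + \frac{121}{3}\right)\right) \left(23409 + \frac{1}{12}\right) = \left(-19765 + 41\right) \left(23409 + \frac{1}{12}\right) = \left(-19724\right) \frac{280909}{12} = - \frac{1385162279}{3}$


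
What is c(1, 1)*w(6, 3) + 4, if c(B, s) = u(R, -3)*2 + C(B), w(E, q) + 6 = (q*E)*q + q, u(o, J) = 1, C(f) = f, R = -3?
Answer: 157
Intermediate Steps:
w(E, q) = -6 + q + E*q**2 (w(E, q) = -6 + ((q*E)*q + q) = -6 + ((E*q)*q + q) = -6 + (E*q**2 + q) = -6 + (q + E*q**2) = -6 + q + E*q**2)
c(B, s) = 2 + B (c(B, s) = 1*2 + B = 2 + B)
c(1, 1)*w(6, 3) + 4 = (2 + 1)*(-6 + 3 + 6*3**2) + 4 = 3*(-6 + 3 + 6*9) + 4 = 3*(-6 + 3 + 54) + 4 = 3*51 + 4 = 153 + 4 = 157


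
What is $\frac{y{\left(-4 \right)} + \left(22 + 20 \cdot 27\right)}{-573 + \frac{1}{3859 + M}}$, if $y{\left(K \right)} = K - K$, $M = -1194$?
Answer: $- \frac{748865}{763522} \approx -0.9808$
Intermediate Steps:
$y{\left(K \right)} = 0$
$\frac{y{\left(-4 \right)} + \left(22 + 20 \cdot 27\right)}{-573 + \frac{1}{3859 + M}} = \frac{0 + \left(22 + 20 \cdot 27\right)}{-573 + \frac{1}{3859 - 1194}} = \frac{0 + \left(22 + 540\right)}{-573 + \frac{1}{2665}} = \frac{0 + 562}{-573 + \frac{1}{2665}} = \frac{562}{- \frac{1527044}{2665}} = 562 \left(- \frac{2665}{1527044}\right) = - \frac{748865}{763522}$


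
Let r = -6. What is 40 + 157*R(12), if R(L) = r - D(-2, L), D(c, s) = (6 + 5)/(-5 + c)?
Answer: -4587/7 ≈ -655.29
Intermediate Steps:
D(c, s) = 11/(-5 + c)
R(L) = -31/7 (R(L) = -6 - 11/(-5 - 2) = -6 - 11/(-7) = -6 - 11*(-1)/7 = -6 - 1*(-11/7) = -6 + 11/7 = -31/7)
40 + 157*R(12) = 40 + 157*(-31/7) = 40 - 4867/7 = -4587/7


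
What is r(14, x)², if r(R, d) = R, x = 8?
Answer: 196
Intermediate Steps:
r(14, x)² = 14² = 196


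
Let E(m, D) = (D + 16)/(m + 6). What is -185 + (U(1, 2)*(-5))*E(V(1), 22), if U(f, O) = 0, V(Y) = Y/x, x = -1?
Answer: -185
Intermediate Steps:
V(Y) = -Y (V(Y) = Y/(-1) = Y*(-1) = -Y)
E(m, D) = (16 + D)/(6 + m)
-185 + (U(1, 2)*(-5))*E(V(1), 22) = -185 + (0*(-5))*((16 + 22)/(6 - 1*1)) = -185 + 0*(38/(6 - 1)) = -185 + 0*(38/5) = -185 + 0 = -185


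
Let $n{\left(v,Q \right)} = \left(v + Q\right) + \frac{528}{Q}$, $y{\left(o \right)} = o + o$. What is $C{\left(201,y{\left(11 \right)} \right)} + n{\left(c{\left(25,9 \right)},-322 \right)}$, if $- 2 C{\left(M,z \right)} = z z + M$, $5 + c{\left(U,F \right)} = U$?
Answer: $- \frac{208057}{322} \approx -646.14$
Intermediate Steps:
$y{\left(o \right)} = 2 o$
$c{\left(U,F \right)} = -5 + U$
$n{\left(v,Q \right)} = Q + v + \frac{528}{Q}$ ($n{\left(v,Q \right)} = \left(Q + v\right) + \frac{528}{Q} = Q + v + \frac{528}{Q}$)
$C{\left(M,z \right)} = - \frac{M}{2} - \frac{z^{2}}{2}$ ($C{\left(M,z \right)} = - \frac{z z + M}{2} = - \frac{z^{2} + M}{2} = - \frac{M + z^{2}}{2} = - \frac{M}{2} - \frac{z^{2}}{2}$)
$C{\left(201,y{\left(11 \right)} \right)} + n{\left(c{\left(25,9 \right)},-322 \right)} = \left(\left(- \frac{1}{2}\right) 201 - \frac{\left(2 \cdot 11\right)^{2}}{2}\right) + \left(-322 + \left(-5 + 25\right) + \frac{528}{-322}\right) = \left(- \frac{201}{2} - \frac{22^{2}}{2}\right) + \left(-322 + 20 + 528 \left(- \frac{1}{322}\right)\right) = \left(- \frac{201}{2} - 242\right) - \frac{48886}{161} = - \frac{685}{2} - \frac{48886}{161} = - \frac{208057}{322}$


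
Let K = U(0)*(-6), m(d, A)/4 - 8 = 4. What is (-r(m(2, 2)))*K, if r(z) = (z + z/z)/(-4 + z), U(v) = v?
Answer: 0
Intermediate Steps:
m(d, A) = 48 (m(d, A) = 32 + 4*4 = 32 + 16 = 48)
K = 0 (K = 0*(-6) = 0)
r(z) = (1 + z)/(-4 + z) (r(z) = (z + 1)/(-4 + z) = (1 + z)/(-4 + z))
(-r(m(2, 2)))*K = -(1 + 48)/(-4 + 48)*0 = -49/44*0 = 0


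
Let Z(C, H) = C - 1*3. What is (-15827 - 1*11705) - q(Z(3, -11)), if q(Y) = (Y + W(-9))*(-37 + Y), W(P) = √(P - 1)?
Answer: -27532 + 37*I*√10 ≈ -27532.0 + 117.0*I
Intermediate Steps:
W(P) = √(-1 + P)
Z(C, H) = -3 + C (Z(C, H) = C - 3 = -3 + C)
q(Y) = (-37 + Y)*(Y + I*√10) (q(Y) = (Y + √(-1 - 9))*(-37 + Y) = (Y + √(-10))*(-37 + Y) = (Y + I*√10)*(-37 + Y) = (-37 + Y)*(Y + I*√10))
(-15827 - 1*11705) - q(Z(3, -11)) = (-15827 - 1*11705) - ((-3 + 3)² - 37*(-3 + 3) - 37*I*√10 + I*(-3 + 3)*√10) = (-15827 - 11705) - (0² - 37*0 - 37*I*√10 + I*0*√10) = -27532 - (0 + 0 - 37*I*√10 + 0) = -27532 - (-37)*I*√10 = -27532 + 37*I*√10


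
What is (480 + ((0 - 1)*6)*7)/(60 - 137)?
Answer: -438/77 ≈ -5.6883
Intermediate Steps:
(480 + ((0 - 1)*6)*7)/(60 - 137) = (480 - 1*6*7)/(-77) = (480 - 6*7)*(-1/77) = (480 - 42)*(-1/77) = 438*(-1/77) = -438/77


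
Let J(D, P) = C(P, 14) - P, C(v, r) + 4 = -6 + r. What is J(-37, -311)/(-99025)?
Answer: -63/19805 ≈ -0.0031810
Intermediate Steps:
C(v, r) = -10 + r (C(v, r) = -4 + (-6 + r) = -10 + r)
J(D, P) = 4 - P (J(D, P) = (-10 + 14) - P = 4 - P)
J(-37, -311)/(-99025) = (4 - 1*(-311))/(-99025) = (4 + 311)*(-1/99025) = 315*(-1/99025) = -63/19805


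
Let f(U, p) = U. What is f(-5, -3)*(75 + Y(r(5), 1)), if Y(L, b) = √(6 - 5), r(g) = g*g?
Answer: -380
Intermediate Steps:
r(g) = g²
Y(L, b) = 1 (Y(L, b) = √1 = 1)
f(-5, -3)*(75 + Y(r(5), 1)) = -5*(75 + 1) = -5*76 = -380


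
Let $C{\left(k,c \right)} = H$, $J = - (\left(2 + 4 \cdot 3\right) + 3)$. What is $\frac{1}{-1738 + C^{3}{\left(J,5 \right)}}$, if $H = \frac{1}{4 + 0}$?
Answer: $- \frac{64}{111231} \approx -0.00057538$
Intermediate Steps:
$H = \frac{1}{4} \approx 0.25$
$J = -17$ ($J = - (\left(2 + 12\right) + 3) = - (14 + 3) = \left(-1\right) 17 = -17$)
$C{\left(k,c \right)} = \frac{1}{4}$
$\frac{1}{-1738 + C^{3}{\left(J,5 \right)}} = \frac{1}{-1738 + \left(\frac{1}{4}\right)^{3}} = \frac{1}{-1738 + \frac{1}{64}} = \frac{1}{- \frac{111231}{64}} = - \frac{64}{111231}$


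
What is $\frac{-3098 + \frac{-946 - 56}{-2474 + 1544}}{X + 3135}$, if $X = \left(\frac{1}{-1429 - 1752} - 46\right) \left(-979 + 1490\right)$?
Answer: $\frac{1526953163}{10044102610} \approx 0.15202$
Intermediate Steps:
$X = - \frac{74773097}{3181}$ ($X = \left(\frac{1}{-3181} - 46\right) 511 = \left(- \frac{1}{3181} - 46\right) 511 = \left(- \frac{146327}{3181}\right) 511 = - \frac{74773097}{3181} \approx -23506.0$)
$\frac{-3098 + \frac{-946 - 56}{-2474 + 1544}}{X + 3135} = \frac{-3098 + \frac{-946 - 56}{-2474 + 1544}}{- \frac{74773097}{3181} + 3135} = \frac{-3098 - \frac{1002}{-930}}{- \frac{64800662}{3181}} = \left(-3098 - - \frac{167}{155}\right) \left(- \frac{3181}{64800662}\right) = \left(-3098 + \frac{167}{155}\right) \left(- \frac{3181}{64800662}\right) = \left(- \frac{480023}{155}\right) \left(- \frac{3181}{64800662}\right) = \frac{1526953163}{10044102610}$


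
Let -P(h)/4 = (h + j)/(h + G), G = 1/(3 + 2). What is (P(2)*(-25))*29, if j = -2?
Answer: 0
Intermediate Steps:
G = ⅕ (G = 1/5 = ⅕ ≈ 0.20000)
P(h) = -4*(-2 + h)/(⅕ + h) (P(h) = -4*(h - 2)/(h + ⅕) = -4*(-2 + h)/(⅕ + h))
(P(2)*(-25))*29 = ((20*(2 - 1*2)/(1 + 5*2))*(-25))*29 = ((20*(2 - 2)/(1 + 10))*(-25))*29 = ((20*0/11)*(-25))*29 = ((20*(1/11)*0)*(-25))*29 = (0*(-25))*29 = 0*29 = 0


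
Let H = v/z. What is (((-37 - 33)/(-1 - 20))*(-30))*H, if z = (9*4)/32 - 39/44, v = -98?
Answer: 123200/3 ≈ 41067.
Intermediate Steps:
z = 21/88 (z = 36*(1/32) - 39*1/44 = 9/8 - 39/44 = 21/88 ≈ 0.23864)
H = -1232/3 (H = -98/21/88 = -98*88/21 = -1232/3 ≈ -410.67)
(((-37 - 33)/(-1 - 20))*(-30))*H = (((-37 - 33)/(-1 - 20))*(-30))*(-1232/3) = (-70/(-21)*(-30))*(-1232/3) = (-70*(-1/21)*(-30))*(-1232/3) = ((10/3)*(-30))*(-1232/3) = -100*(-1232/3) = 123200/3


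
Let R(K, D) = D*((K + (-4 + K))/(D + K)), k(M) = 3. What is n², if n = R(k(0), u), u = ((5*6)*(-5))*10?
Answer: 1000000/249001 ≈ 4.0160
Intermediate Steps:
u = -1500 (u = (30*(-5))*10 = -150*10 = -1500)
R(K, D) = D*(-4 + 2*K)/(D + K) (R(K, D) = D*((-4 + 2*K)/(D + K)) = D*(-4 + 2*K)/(D + K))
n = 1000/499 (n = 2*(-1500)*(-2 + 3)/(-1500 + 3) = 2*(-1500)*1/(-1497) = 2*(-1500)*(-1/1497)*1 = 1000/499 ≈ 2.0040)
n² = (1000/499)² = 1000000/249001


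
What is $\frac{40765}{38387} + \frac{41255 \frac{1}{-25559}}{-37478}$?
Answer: $\frac{39050385390215}{36770915054174} \approx 1.062$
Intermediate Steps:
$\frac{40765}{38387} + \frac{41255 \frac{1}{-25559}}{-37478} = 40765 \cdot \frac{1}{38387} + 41255 \left(- \frac{1}{25559}\right) \left(- \frac{1}{37478}\right) = \frac{40765}{38387} - - \frac{41255}{957900202} = \frac{40765}{38387} + \frac{41255}{957900202} = \frac{39050385390215}{36770915054174}$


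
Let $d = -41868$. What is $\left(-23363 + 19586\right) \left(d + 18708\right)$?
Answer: $87475320$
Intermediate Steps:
$\left(-23363 + 19586\right) \left(d + 18708\right) = \left(-23363 + 19586\right) \left(-41868 + 18708\right) = \left(-3777\right) \left(-23160\right) = 87475320$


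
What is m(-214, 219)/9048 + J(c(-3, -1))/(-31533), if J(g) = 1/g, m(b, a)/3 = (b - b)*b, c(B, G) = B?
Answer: 1/94599 ≈ 1.0571e-5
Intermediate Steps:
m(b, a) = 0 (m(b, a) = 3*((b - b)*b) = 3*(0*b) = 3*0 = 0)
m(-214, 219)/9048 + J(c(-3, -1))/(-31533) = 0/9048 + 1/(-3*(-31533)) = 0*(1/9048) - 1/3*(-1/31533) = 0 + 1/94599 = 1/94599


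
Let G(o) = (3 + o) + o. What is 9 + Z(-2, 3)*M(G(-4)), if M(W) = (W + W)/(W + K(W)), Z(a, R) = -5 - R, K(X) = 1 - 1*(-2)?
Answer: -31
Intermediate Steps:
K(X) = 3 (K(X) = 1 + 2 = 3)
G(o) = 3 + 2*o
M(W) = 2*W/(3 + W) (M(W) = (W + W)/(W + 3) = (2*W)/(3 + W) = 2*W/(3 + W))
9 + Z(-2, 3)*M(G(-4)) = 9 + (-5 - 1*3)*(2*(3 + 2*(-4))/(3 + (3 + 2*(-4)))) = 9 + (-5 - 3)*(2*(3 - 8)/(3 + (3 - 8))) = 9 - 16*(-5)/(3 - 5) = 9 - 16*(-5)/(-2) = 9 - 16*(-5)*(-1)/2 = 9 - 8*5 = 9 - 40 = -31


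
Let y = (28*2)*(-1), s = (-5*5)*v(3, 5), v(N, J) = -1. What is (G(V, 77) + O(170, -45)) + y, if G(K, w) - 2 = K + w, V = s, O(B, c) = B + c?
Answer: 173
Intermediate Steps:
s = 25 (s = -5*5*(-1) = -25*(-1) = 25)
V = 25
y = -56 (y = 56*(-1) = -56)
G(K, w) = 2 + K + w (G(K, w) = 2 + (K + w) = 2 + K + w)
(G(V, 77) + O(170, -45)) + y = ((2 + 25 + 77) + (170 - 45)) - 56 = (104 + 125) - 56 = 229 - 56 = 173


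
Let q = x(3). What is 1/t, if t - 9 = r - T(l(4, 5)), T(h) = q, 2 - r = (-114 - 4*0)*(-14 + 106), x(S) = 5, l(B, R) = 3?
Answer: 1/10494 ≈ 9.5293e-5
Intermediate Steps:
r = 10490 (r = 2 - (-114 - 4*0)*(-14 + 106) = 2 - (-114 + 0)*92 = 2 - (-114)*92 = 2 - 1*(-10488) = 2 + 10488 = 10490)
q = 5
T(h) = 5
t = 10494 (t = 9 + (10490 - 1*5) = 9 + (10490 - 5) = 9 + 10485 = 10494)
1/t = 1/10494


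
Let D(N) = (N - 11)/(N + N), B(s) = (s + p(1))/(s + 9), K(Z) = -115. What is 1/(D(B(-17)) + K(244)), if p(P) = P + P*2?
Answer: -14/1647 ≈ -0.0085003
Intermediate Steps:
p(P) = 3*P (p(P) = P + 2*P = 3*P)
B(s) = (3 + s)/(9 + s) (B(s) = (s + 3*1)/(s + 9) = (s + 3)/(9 + s) = (3 + s)/(9 + s))
D(N) = (-11 + N)/(2*N) (D(N) = (-11 + N)/((2*N)) = (-11 + N)*(1/(2*N)) = (-11 + N)/(2*N))
1/(D(B(-17)) + K(244)) = 1/((-11 + (3 - 17)/(9 - 17))/(2*(((3 - 17)/(9 - 17)))) - 115) = 1/((-11 - 14/(-8))/(2*((-14/(-8)))) - 115) = 1/((-11 - 1/8*(-14))/(2*((-1/8*(-14)))) - 115) = 1/((-11 + 7/4)/(2*(7/4)) - 115) = 1/((1/2)*(4/7)*(-37/4) - 115) = 1/(-37/14 - 115) = 1/(-1647/14) = -14/1647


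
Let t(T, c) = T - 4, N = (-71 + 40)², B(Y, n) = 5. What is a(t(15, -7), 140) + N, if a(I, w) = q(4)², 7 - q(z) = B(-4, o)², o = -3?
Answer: 1285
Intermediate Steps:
N = 961 (N = (-31)² = 961)
q(z) = -18 (q(z) = 7 - 1*5² = 7 - 1*25 = 7 - 25 = -18)
t(T, c) = -4 + T
a(I, w) = 324 (a(I, w) = (-18)² = 324)
a(t(15, -7), 140) + N = 324 + 961 = 1285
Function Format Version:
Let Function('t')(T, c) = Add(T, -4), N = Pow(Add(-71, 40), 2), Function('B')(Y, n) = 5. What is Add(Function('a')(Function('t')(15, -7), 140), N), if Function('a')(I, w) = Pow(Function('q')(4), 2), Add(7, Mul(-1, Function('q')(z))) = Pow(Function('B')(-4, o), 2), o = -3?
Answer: 1285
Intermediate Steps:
N = 961 (N = Pow(-31, 2) = 961)
Function('q')(z) = -18 (Function('q')(z) = Add(7, Mul(-1, Pow(5, 2))) = Add(7, Mul(-1, 25)) = Add(7, -25) = -18)
Function('t')(T, c) = Add(-4, T)
Function('a')(I, w) = 324 (Function('a')(I, w) = Pow(-18, 2) = 324)
Add(Function('a')(Function('t')(15, -7), 140), N) = Add(324, 961) = 1285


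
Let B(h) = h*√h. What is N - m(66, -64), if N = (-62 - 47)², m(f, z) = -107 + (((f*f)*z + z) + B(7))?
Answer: 290836 - 7*√7 ≈ 2.9082e+5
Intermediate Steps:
B(h) = h^(3/2)
m(f, z) = -107 + z + 7*√7 + z*f² (m(f, z) = -107 + (((f*f)*z + z) + 7^(3/2)) = -107 + ((f²*z + z) + 7*√7) = -107 + ((z*f² + z) + 7*√7) = -107 + ((z + z*f²) + 7*√7) = -107 + (z + 7*√7 + z*f²) = -107 + z + 7*√7 + z*f²)
N = 11881 (N = (-109)² = 11881)
N - m(66, -64) = 11881 - (-107 - 64 + 7*√7 - 64*66²) = 11881 - (-107 - 64 + 7*√7 - 64*4356) = 11881 - (-107 - 64 + 7*√7 - 278784) = 11881 - (-278955 + 7*√7) = 11881 + (278955 - 7*√7) = 290836 - 7*√7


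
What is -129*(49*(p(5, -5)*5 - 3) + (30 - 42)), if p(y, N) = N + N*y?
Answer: 968661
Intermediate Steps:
-129*(49*(p(5, -5)*5 - 3) + (30 - 42)) = -129*(49*(-5*(1 + 5)*5 - 3) + (30 - 42)) = -129*(49*(-5*6*5 - 3) - 12) = -129*(49*(-30*5 - 3) - 12) = -129*(49*(-150 - 3) - 12) = -129*(49*(-153) - 12) = -129*(-7497 - 12) = -129*(-7509) = 968661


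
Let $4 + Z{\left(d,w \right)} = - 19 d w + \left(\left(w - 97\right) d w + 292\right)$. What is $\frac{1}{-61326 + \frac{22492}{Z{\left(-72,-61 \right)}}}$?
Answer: $- \frac{194274}{11914052947} \approx -1.6306 \cdot 10^{-5}$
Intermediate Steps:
$Z{\left(d,w \right)} = 288 - 19 d w + d w \left(-97 + w\right)$ ($Z{\left(d,w \right)} = -4 + \left(- 19 d w + \left(\left(w - 97\right) d w + 292\right)\right) = -4 - \left(-292 - \left(-97 + w\right) d w + 19 d w\right) = -4 - \left(-292 - d \left(-97 + w\right) w + 19 d w\right) = -4 - \left(-292 + 19 d w - d w \left(-97 + w\right)\right) = -4 + \left(292 - 19 d w + d w \left(-97 + w\right)\right) = 288 - 19 d w + d w \left(-97 + w\right)$)
$\frac{1}{-61326 + \frac{22492}{Z{\left(-72,-61 \right)}}} = \frac{1}{-61326 + \frac{22492}{288 - 72 \left(-61\right)^{2} - \left(-8352\right) \left(-61\right)}} = \frac{1}{-61326 + \frac{22492}{288 - 267912 - 509472}} = \frac{1}{-61326 + \frac{22492}{-777096}} = \frac{1}{-61326 + 22492 \left(- \frac{1}{777096}\right)} = \frac{1}{-61326 - \frac{5623}{194274}} = \frac{1}{- \frac{11914052947}{194274}} = - \frac{194274}{11914052947}$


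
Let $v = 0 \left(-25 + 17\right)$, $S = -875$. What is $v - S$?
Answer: $875$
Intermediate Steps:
$v = 0$ ($v = 0 \left(-8\right) = 0$)
$v - S = 0 - -875 = 0 + 875 = 875$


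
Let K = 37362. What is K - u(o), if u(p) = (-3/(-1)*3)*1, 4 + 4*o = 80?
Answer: 37353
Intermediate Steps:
o = 19 (o = -1 + (1/4)*80 = -1 + 20 = 19)
u(p) = 9 (u(p) = (-3*(-1)*3)*1 = (3*3)*1 = 9*1 = 9)
K - u(o) = 37362 - 1*9 = 37362 - 9 = 37353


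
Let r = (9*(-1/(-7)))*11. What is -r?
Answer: -99/7 ≈ -14.143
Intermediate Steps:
r = 99/7 (r = (9*(-1*(-1/7)))*11 = (9*(1/7))*11 = (9/7)*11 = 99/7 ≈ 14.143)
-r = -1*99/7 = -99/7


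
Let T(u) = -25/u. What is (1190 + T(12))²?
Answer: 203205025/144 ≈ 1.4111e+6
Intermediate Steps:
(1190 + T(12))² = (1190 - 25/12)² = (14255/12)² = 203205025/144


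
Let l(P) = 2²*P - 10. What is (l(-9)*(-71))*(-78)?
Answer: -254748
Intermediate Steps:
l(P) = -10 + 4*P (l(P) = 4*P - 10 = -10 + 4*P)
(l(-9)*(-71))*(-78) = ((-10 + 4*(-9))*(-71))*(-78) = ((-10 - 36)*(-71))*(-78) = -46*(-71)*(-78) = 3266*(-78) = -254748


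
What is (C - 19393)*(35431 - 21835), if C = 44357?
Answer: 339410544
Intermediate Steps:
(C - 19393)*(35431 - 21835) = (44357 - 19393)*(35431 - 21835) = 24964*13596 = 339410544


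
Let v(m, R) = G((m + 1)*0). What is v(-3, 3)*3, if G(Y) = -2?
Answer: -6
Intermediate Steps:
v(m, R) = -2
v(-3, 3)*3 = -2*3 = -6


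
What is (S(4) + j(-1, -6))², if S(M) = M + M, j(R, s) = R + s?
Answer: 1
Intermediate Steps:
S(M) = 2*M
(S(4) + j(-1, -6))² = (2*4 + (-1 - 6))² = (8 - 7)² = 1² = 1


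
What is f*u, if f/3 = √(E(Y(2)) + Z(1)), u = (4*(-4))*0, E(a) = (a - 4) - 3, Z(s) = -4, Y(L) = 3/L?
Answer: 0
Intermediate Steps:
E(a) = -7 + a (E(a) = (-4 + a) - 3 = -7 + a)
u = 0 (u = -16*0 = 0)
f = 3*I*√38/2 (f = 3*√((-7 + 3/2) - 4) = 3*√(-11/2 - 4) = 3*√(-19/2) = 3*(I*√38/2) = 3*I*√38/2 ≈ 9.2466*I)
f*u = (3*I*√38/2)*0 = 0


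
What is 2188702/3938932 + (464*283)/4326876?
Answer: 1248433899217/2130408792054 ≈ 0.58601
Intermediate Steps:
2188702/3938932 + (464*283)/4326876 = 2188702*(1/3938932) + 131312*(1/4326876) = 1094351/1969466 + 32828/1081719 = 1248433899217/2130408792054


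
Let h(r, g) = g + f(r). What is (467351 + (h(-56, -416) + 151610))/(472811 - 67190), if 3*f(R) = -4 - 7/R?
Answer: 14845049/9734904 ≈ 1.5249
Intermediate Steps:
f(R) = -4/3 - 7/(3*R) (f(R) = (-4 - 7/R)/3 = -4/3 - 7/(3*R))
h(r, g) = g + (-7 - 4*r)/(3*r)
(467351 + (h(-56, -416) + 151610))/(472811 - 67190) = (467351 + ((-4/3 - 416 - 7/3/(-56)) + 151610))/(472811 - 67190) = (467351 + ((-4/3 - 416 - 7/3*(-1/56)) + 151610))/405621 = (467351 + ((-4/3 - 416 + 1/24) + 151610))*(1/405621) = (467351 + (-10015/24 + 151610))*(1/405621) = (467351 + 3628625/24)*(1/405621) = (14845049/24)*(1/405621) = 14845049/9734904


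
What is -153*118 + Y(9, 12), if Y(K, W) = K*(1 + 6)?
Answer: -17991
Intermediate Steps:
Y(K, W) = 7*K (Y(K, W) = K*7 = 7*K)
-153*118 + Y(9, 12) = -153*118 + 7*9 = -18054 + 63 = -17991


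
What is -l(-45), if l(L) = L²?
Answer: -2025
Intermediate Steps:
-l(-45) = -1*(-45)² = -1*2025 = -2025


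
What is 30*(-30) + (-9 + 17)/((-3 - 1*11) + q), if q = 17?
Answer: -2692/3 ≈ -897.33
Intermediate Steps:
30*(-30) + (-9 + 17)/((-3 - 1*11) + q) = 30*(-30) + (-9 + 17)/((-3 - 1*11) + 17) = -900 + 8/((-3 - 11) + 17) = -900 + 8/(-14 + 17) = -900 + 8/3 = -2692/3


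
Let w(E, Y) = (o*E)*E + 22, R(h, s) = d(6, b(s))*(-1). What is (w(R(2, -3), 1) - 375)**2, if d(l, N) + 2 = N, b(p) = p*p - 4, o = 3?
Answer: 106276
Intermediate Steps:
b(p) = -4 + p**2 (b(p) = p**2 - 4 = -4 + p**2)
d(l, N) = -2 + N
R(h, s) = 6 - s**2 (R(h, s) = (-2 + (-4 + s**2))*(-1) = (-6 + s**2)*(-1) = 6 - s**2)
w(E, Y) = 22 + 3*E**2 (w(E, Y) = (3*E)*E + 22 = 3*E**2 + 22 = 22 + 3*E**2)
(w(R(2, -3), 1) - 375)**2 = ((22 + 3*(6 - 1*(-3)**2)**2) - 375)**2 = ((22 + 3*(6 - 1*9)**2) - 375)**2 = ((22 + 3*(6 - 9)**2) - 375)**2 = ((22 + 3*(-3)**2) - 375)**2 = ((22 + 3*9) - 375)**2 = ((22 + 27) - 375)**2 = (49 - 375)**2 = (-326)**2 = 106276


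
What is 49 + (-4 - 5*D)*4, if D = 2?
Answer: -7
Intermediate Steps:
49 + (-4 - 5*D)*4 = 49 + (-4 - 5*2)*4 = 49 + (-4 - 10)*4 = 49 - 14*4 = 49 - 56 = -7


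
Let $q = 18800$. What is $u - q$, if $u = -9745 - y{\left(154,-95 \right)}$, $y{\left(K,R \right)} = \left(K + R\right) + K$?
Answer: $-28758$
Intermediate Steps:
$y{\left(K,R \right)} = R + 2 K$
$u = -9958$ ($u = -9745 - \left(-95 + 2 \cdot 154\right) = -9745 - \left(-95 + 308\right) = -9745 - 213 = -9958$)
$u - q = -9958 - 18800 = -28758$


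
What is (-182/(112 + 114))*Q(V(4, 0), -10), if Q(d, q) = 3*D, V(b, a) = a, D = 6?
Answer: -1638/113 ≈ -14.496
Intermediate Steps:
Q(d, q) = 18 (Q(d, q) = 3*6 = 18)
(-182/(112 + 114))*Q(V(4, 0), -10) = -182/(112 + 114)*18 = -182/226*18 = -182*1/226*18 = -91/113*18 = -1638/113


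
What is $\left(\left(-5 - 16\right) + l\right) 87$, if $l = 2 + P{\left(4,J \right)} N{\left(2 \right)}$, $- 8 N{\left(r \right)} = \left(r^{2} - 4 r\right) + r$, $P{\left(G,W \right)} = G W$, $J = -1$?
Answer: $-1740$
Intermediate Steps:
$N{\left(r \right)} = - \frac{r^{2}}{8} + \frac{3 r}{8}$ ($N{\left(r \right)} = - \frac{\left(r^{2} - 4 r\right) + r}{8} = - \frac{r^{2} - 3 r}{8} = - \frac{r^{2}}{8} + \frac{3 r}{8}$)
$l = 1$ ($l = 2 + 4 \left(-1\right) \frac{1}{8} \cdot 2 \left(3 - 2\right) = 2 - 4 \cdot \frac{1}{8} \cdot 2 \left(3 - 2\right) = 2 - 4 \cdot \frac{1}{8} \cdot 2 \cdot 1 = 2 - 1 = 1$)
$\left(\left(-5 - 16\right) + l\right) 87 = \left(\left(-5 - 16\right) + 1\right) 87 = \left(-21 + 1\right) 87 = \left(-20\right) 87 = -1740$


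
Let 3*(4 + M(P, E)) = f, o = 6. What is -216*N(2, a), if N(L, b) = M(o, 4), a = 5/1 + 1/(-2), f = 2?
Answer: 720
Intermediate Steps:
a = 9/2 (a = 5*1 + 1*(-1/2) = 5 - 1/2 = 9/2 ≈ 4.5000)
M(P, E) = -10/3 (M(P, E) = -4 + (1/3)*2 = -4 + 2/3 = -10/3)
N(L, b) = -10/3
-216*N(2, a) = -216*(-10/3) = 720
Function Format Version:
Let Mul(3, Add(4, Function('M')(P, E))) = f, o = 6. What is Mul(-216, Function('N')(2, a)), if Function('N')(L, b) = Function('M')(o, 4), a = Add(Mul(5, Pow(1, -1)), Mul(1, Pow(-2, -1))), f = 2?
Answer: 720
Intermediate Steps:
a = Rational(9, 2) (a = Add(Mul(5, 1), Mul(1, Rational(-1, 2))) = Add(5, Rational(-1, 2)) = Rational(9, 2) ≈ 4.5000)
Function('M')(P, E) = Rational(-10, 3) (Function('M')(P, E) = Add(-4, Mul(Rational(1, 3), 2)) = Add(-4, Rational(2, 3)) = Rational(-10, 3))
Function('N')(L, b) = Rational(-10, 3)
Mul(-216, Function('N')(2, a)) = Mul(-216, Rational(-10, 3)) = 720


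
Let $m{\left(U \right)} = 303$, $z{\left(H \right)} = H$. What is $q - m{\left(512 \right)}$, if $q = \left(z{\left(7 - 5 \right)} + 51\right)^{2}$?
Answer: $2506$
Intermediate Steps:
$q = 2809$ ($q = \left(\left(7 - 5\right) + 51\right)^{2} = \left(2 + 51\right)^{2} = 53^{2} = 2809$)
$q - m{\left(512 \right)} = 2809 - 303 = 2506$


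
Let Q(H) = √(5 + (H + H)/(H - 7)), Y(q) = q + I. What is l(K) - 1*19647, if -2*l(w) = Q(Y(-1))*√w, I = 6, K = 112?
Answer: -19647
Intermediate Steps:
Y(q) = 6 + q (Y(q) = q + 6 = 6 + q)
Q(H) = √(5 + 2*H/(-7 + H)) (Q(H) = √(5 + (2*H)/(-7 + H)) = √(5 + 2*H/(-7 + H)))
l(w) = 0 (l(w) = -√7*√((-5 + (6 - 1))/(-7 + (6 - 1)))*√w/2 = -√7*√((-5 + 5)/(-7 + 5))*√w/2 = -√7*√(0/(-2))*√w/2 = -√7*√(-½*0)*√w/2 = -√7*√0*√w/2 = -√7*0*√w/2 = -0*√w = -½*0 = 0)
l(K) - 1*19647 = 0 - 1*19647 = 0 - 19647 = -19647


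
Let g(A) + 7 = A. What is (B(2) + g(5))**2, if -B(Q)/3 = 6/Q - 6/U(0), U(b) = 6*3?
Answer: 100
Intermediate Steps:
U(b) = 18
g(A) = -7 + A
B(Q) = 1 - 18/Q (B(Q) = -3*(6/Q - 6/18) = -3*(6/Q - 6*1/18) = -3*(6/Q - 1/3) = -3*(-1/3 + 6/Q) = 1 - 18/Q)
(B(2) + g(5))**2 = ((-18 + 2)/2 + (-7 + 5))**2 = ((1/2)*(-16) - 2)**2 = (-8 - 2)**2 = (-10)**2 = 100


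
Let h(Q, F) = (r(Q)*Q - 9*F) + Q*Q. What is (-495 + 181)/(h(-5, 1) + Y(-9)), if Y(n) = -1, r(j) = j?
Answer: -157/20 ≈ -7.8500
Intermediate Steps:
h(Q, F) = -9*F + 2*Q² (h(Q, F) = (Q*Q - 9*F) + Q*Q = (Q² - 9*F) + Q² = -9*F + 2*Q²)
(-495 + 181)/(h(-5, 1) + Y(-9)) = (-495 + 181)/((-9*1 + 2*(-5)²) - 1) = -314/((-9 + 2*25) - 1) = -314/((-9 + 50) - 1) = -314/(41 - 1) = -314/40 = -314*1/40 = -157/20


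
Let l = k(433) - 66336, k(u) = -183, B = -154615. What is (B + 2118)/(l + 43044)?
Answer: 152497/23475 ≈ 6.4961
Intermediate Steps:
l = -66519 (l = -183 - 66336 = -66519)
(B + 2118)/(l + 43044) = (-154615 + 2118)/(-66519 + 43044) = -152497/(-23475) = -152497*(-1/23475) = 152497/23475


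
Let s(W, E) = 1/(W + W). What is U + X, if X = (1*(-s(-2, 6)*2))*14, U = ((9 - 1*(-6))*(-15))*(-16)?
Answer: 3607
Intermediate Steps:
s(W, E) = 1/(2*W)
U = 3600 (U = ((9 + 6)*(-15))*(-16) = (15*(-15))*(-16) = -225*(-16) = 3600)
X = 7 (X = (1*(-1/(2*(-2))*2))*14 = (1*(-(-1)/(2*2)*2))*14 = (1*(-1*(-¼)*2))*14 = (1*((¼)*2))*14 = (1*(½))*14 = (½)*14 = 7)
U + X = 3600 + 7 = 3607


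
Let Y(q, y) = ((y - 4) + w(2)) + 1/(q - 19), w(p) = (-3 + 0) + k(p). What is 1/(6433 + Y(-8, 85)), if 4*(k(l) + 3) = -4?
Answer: 27/175688 ≈ 0.00015368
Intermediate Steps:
k(l) = -4 (k(l) = -3 + (¼)*(-4) = -3 - 1 = -4)
w(p) = -7 (w(p) = (-3 + 0) - 4 = -3 - 4 = -7)
Y(q, y) = -11 + y + 1/(-19 + q) (Y(q, y) = ((y - 4) - 7) + 1/(q - 19) = ((-4 + y) - 7) + 1/(-19 + q) = (-11 + y) + 1/(-19 + q) = -11 + y + 1/(-19 + q))
1/(6433 + Y(-8, 85)) = 1/(6433 + (210 - 19*85 - 11*(-8) - 8*85)/(-19 - 8)) = 1/(6433 + (210 - 1615 + 88 - 680)/(-27)) = 1/(6433 - 1/27*(-1997)) = 1/(6433 + 1997/27) = 1/(175688/27) = 27/175688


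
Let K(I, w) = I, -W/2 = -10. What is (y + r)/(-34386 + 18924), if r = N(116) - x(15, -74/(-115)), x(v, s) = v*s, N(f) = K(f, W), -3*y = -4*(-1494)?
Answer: 21685/177813 ≈ 0.12195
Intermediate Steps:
y = -1992 (y = -(-4)*(-1494)/3 = -⅓*5976 = -1992)
W = 20 (W = -2*(-10) = 20)
N(f) = f
x(v, s) = s*v
r = 2446/23 (r = 116 - (-74/(-115))*15 = 116 - (-74*(-1/115))*15 = 116 - 74*15/115 = 116 - 1*222/23 = 116 - 222/23 = 2446/23 ≈ 106.35)
(y + r)/(-34386 + 18924) = (-1992 + 2446/23)/(-34386 + 18924) = -43370/23/(-15462) = -43370/23*(-1/15462) = 21685/177813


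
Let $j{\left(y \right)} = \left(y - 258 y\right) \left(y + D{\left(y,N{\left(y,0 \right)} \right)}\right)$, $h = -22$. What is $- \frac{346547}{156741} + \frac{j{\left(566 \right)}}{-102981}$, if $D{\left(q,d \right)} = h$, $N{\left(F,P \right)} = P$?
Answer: $\frac{1374159525049}{1793482769} \approx 766.2$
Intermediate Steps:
$D{\left(q,d \right)} = -22$
$j{\left(y \right)} = - 257 y \left(-22 + y\right)$ ($j{\left(y \right)} = \left(y - 258 y\right) \left(y - 22\right) = - 257 y \left(-22 + y\right)$)
$- \frac{346547}{156741} + \frac{j{\left(566 \right)}}{-102981} = - \frac{346547}{156741} + \frac{257 \cdot 566 \left(22 - 566\right)}{-102981} = \left(-346547\right) \frac{1}{156741} + 257 \cdot 566 \left(22 - 566\right) \left(- \frac{1}{102981}\right) = - \frac{346547}{156741} + 257 \cdot 566 \left(-544\right) \left(- \frac{1}{102981}\right) = - \frac{346547}{156741} - - \frac{79131328}{102981} = - \frac{346547}{156741} + \frac{79131328}{102981} = \frac{1374159525049}{1793482769}$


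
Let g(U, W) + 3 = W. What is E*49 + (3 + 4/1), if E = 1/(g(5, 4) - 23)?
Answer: 105/22 ≈ 4.7727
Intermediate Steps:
g(U, W) = -3 + W
E = -1/22 (E = 1/((-3 + 4) - 23) = 1/(1 - 23) = 1/(-22) = -1/22 ≈ -0.045455)
E*49 + (3 + 4/1) = -1/22*49 + (3 + 4/1) = -49/22 + (3 + 4*1) = -49/22 + (3 + 4) = -49/22 + 7 = 105/22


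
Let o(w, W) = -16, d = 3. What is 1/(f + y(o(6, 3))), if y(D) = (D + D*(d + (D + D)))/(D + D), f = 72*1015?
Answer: 1/73066 ≈ 1.3686e-5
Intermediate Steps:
f = 73080
y(D) = (D + D*(3 + 2*D))/(2*D) (y(D) = (D + D*(3 + (D + D)))/(D + D) = (D + D*(3 + 2*D))/((2*D)) = (D + D*(3 + 2*D))*(1/(2*D)) = (D + D*(3 + 2*D))/(2*D))
1/(f + y(o(6, 3))) = 1/(73080 + (2 - 16)) = 1/(73080 - 14) = 1/73066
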